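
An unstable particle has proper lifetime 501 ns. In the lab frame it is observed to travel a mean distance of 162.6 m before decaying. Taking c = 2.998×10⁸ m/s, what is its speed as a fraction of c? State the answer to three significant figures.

d = βγcτ ⇒ βγ = d/(cτ) = 162.6 m / (150.1998 m) = 1.0826.
β = (βγ)/√(1+(βγ)²) = 1.0826/√2.17202 = 0.735.

0.735c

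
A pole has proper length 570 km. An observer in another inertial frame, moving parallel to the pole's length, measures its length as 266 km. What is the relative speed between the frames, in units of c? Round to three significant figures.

0.884c

Length contraction gives γ = L₀/L = 570/266 = 2.1429.
β = √(1 − 1/γ²) = √0.782231 = 0.884.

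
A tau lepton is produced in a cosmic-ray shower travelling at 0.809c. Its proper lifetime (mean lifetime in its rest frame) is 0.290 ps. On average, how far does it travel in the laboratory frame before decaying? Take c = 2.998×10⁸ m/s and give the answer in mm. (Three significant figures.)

β² = 0.654481, so γ = 1/√0.345519 = 1.7012.
Lab-frame lifetime: Δt = γτ = 1.7012 × 0.290 ps = 0.49335 ps.
Distance: d = vΔt = 0.809 × 2.998×10⁸ m/s × 4.9335×10^-13 s = 1.20×10^-4 m = 0.120 mm.

0.120 mm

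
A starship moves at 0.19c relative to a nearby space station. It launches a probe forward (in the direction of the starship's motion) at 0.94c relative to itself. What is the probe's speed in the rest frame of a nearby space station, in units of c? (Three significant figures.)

Relativistic velocity addition: u = (u' + v)/(1 + u'v/c²), with u' = 0.94c and v = 0.19c.
Numerator: 0.94 + 0.19 = 1.13. Denominator: 1 + (0.94)(0.19) = 1.1786.
u = 1.13/1.1786 = 0.95876, so the speed is 0.959c.

0.959c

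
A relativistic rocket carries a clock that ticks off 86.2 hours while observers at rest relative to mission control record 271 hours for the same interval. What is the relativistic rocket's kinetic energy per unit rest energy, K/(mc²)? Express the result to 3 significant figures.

2.14

γ = Δt/Δτ = 271/86.2 = 3.14385.
K/(mc²) = γ − 1 = 3.14385 − 1 = 2.14.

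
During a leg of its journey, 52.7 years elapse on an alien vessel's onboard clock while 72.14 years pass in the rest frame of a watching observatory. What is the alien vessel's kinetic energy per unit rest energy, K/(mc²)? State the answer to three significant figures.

0.369

From Δt = γΔτ: γ = 72.14/52.7 = 1.36888.
Since K = (γ−1)mc², K/(mc²) = 1.36888 − 1 = 0.369.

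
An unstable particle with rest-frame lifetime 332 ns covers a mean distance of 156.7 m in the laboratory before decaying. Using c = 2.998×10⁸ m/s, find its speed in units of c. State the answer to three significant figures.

d = βγcτ ⇒ βγ = d/(cτ) = 156.7 m / (99.5336 m) = 1.5743.
β = (βγ)/√(1+(βγ)²) = 1.5743/√3.47842 = 0.844.

0.844c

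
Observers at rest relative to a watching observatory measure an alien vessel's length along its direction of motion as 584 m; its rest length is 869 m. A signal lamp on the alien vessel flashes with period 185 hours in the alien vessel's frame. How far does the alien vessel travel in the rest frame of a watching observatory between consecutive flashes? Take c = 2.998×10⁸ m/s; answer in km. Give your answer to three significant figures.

γ = L₀/L = 869/584 = 1.48801.
β = √(1 − 1/γ²) = 0.74052. Lab-frame period = γτ = 1.48801×185 hours = 275.28 hours. Distance = βc × γτ = 0.74052 × 2.998×10⁸ m/s × 991008 s = 2.2001×10^14 m = 2.20×10^11 km.

2.20×10^11 km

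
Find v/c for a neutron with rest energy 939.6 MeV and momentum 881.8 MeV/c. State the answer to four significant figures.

0.6843

pc/(mc²) = 881.8/939.6 = 0.93848 = βγ = β/√(1−β²).
So β² = x²/(1 + x²) with x = 0.93848: x² = 0.880745, β² = 0.880745/1.880745 = 0.468296, β = 0.6843.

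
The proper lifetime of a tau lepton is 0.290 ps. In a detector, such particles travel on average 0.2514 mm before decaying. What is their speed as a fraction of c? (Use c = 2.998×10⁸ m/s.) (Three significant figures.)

0.945c

Let x = d/(cτ) = 2.514×10^-4 m / (2.998×10⁸ m/s × 2.900×10^-13 s) = 2.8916. Since d = βγcτ, x = βγ = β/√(1−β²).
Solving: β² = x²/(1+x²) = 8.36135/9.36135 = 0.893178, so β = 0.945.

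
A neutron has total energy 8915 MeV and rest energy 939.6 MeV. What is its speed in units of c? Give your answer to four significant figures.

0.9944c

γ = E/(mc²) = 8915/939.6 = 9.4881.
β = √(1 − 1/γ²) = √(1 − 0.0111081) = √0.9888919 = 0.9944.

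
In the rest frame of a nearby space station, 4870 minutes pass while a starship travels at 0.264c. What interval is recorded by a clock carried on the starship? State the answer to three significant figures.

With β = 0.264, γ = 1/√(1 − 0.264²) = 1/√0.930304 = 1.0368.
The moving clock records proper time: Δτ = Δt/γ = 4870/1.0368 = 4700 minutes.

4700 minutes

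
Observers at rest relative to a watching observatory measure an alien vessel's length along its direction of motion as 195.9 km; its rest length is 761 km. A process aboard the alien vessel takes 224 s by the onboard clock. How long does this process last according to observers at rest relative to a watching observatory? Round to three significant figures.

870 s

γ = L₀/L = 761/195.9 = 3.88464.
The same γ dilates the second interval: 3.88464 × 224 s = 870 s.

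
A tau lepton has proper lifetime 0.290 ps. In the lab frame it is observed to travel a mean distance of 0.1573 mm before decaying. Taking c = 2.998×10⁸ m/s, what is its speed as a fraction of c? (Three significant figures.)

d = βγcτ ⇒ βγ = d/(cτ) = 1.573×10^-4 m / (8.6942×10^-5 m) = 1.8093.
β = (βγ)/√(1+(βγ)²) = 1.8093/√4.27357 = 0.875.

0.875c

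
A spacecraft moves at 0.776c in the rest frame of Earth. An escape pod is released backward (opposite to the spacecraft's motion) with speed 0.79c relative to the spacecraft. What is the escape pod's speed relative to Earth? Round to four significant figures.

In units of c, u = (u' + v)/(1 + u'v) with u' = −0.79 and v = 0.776.
Numerator: −0.79 + 0.776 = −0.014. Denominator: 1 + (−0.79)(0.776) = 0.38696.
u = −0.014/0.38696 = −0.036179, so the speed is 0.03618c.

0.03618c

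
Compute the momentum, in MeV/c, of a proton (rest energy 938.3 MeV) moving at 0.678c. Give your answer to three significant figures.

865 MeV/c

γ = 1/√(1 − β²) = 1/√(1 − 0.459684) = 1/√0.540316 = 1/0.735062 = 1.3604.
Momentum: p = γβ·mc = 1.3604 × 0.678 × 938.3 MeV/c = 865 MeV/c.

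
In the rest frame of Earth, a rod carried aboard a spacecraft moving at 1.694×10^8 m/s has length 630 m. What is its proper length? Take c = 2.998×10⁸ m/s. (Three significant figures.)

β = v/c = (1.694×10^8 m/s)/(2.998×10⁸ m/s) = 0.565043.
With β = 0.565043, γ = 1/√(1 − 0.565043²) = 1/√0.6807264 = 1.212.
Proper length: L₀ = γ·L = 1.212 × 630 = 764 m.

764 m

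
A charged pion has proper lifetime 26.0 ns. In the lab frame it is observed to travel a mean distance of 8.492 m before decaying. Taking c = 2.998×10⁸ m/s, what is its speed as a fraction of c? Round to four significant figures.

0.7367c

Let x = d/(cτ) = 8.492 m / (2.998×10⁸ m/s × 2.600×10^-8 s) = 1.0894. Since d = βγcτ, x = βγ = β/√(1−β²).
Solving: β² = x²/(1+x²) = 1.18679/2.18679 = 0.542709, so β = 0.7367.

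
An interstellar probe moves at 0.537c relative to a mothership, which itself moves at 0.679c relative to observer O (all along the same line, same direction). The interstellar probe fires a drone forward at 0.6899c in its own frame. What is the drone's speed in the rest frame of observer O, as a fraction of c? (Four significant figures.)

0.9791c

Compose velocities in two stages. Stage 1 (into S'): u₁ = (0.6899+0.537)/(1+0.6899×0.537) = 0.89524.
Stage 2 (into S): u = (0.89524+0.679)/(1+0.89524×0.679) = 0.97909, so the speed is 0.9791c.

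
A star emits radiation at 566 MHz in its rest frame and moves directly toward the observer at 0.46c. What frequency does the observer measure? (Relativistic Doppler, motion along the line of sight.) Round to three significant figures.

931 MHz

Relativistic Doppler (source moving toward): f_obs = f_src · √((1+β)/(1−β)).
With β = 0.46: factor = √(1.46/0.54) = 1.6443.
f_obs = 566 × 1.6443 = 931 MHz.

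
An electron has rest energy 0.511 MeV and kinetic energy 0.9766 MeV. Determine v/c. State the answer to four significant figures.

γ = 1 + K/(mc²) = 1 + 0.9766/0.511 = 2.9112.
β = √(1 − 1/γ²) = √(1 − 0.117993) = √0.882007 = 0.9392.

0.9392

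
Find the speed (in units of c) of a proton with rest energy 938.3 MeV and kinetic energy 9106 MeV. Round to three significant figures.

γ = 1 + K/(mc²) = 1 + 9106/938.3 = 10.705.
β = √(1 − 1/γ²) = √(1 − 0.00872623) = √0.99127377 = 0.996.

0.996c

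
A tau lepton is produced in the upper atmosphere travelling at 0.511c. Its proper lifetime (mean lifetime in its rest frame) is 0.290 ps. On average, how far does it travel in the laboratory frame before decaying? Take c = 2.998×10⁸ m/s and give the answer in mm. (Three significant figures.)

γ = 1/√(1 − β²) = 1/√(1 − 0.261121) = 1/√0.738879 = 1/0.859581 = 1.1634.
Lab-frame lifetime: Δt = γτ = 1.1634 × 0.290 ps = 0.33739 ps.
Distance: d = vΔt = 0.511 × 2.998×10⁸ m/s × 3.3739×10^-13 s = 5.17×10^-5 m = 0.0517 mm.

0.0517 mm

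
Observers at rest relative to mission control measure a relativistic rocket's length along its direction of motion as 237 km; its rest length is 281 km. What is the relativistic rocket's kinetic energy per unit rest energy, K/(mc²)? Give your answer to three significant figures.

From L = L₀/γ: γ = 281/237 = 1.18565.
Since K = (γ−1)mc², K/(mc²) = 1.18565 − 1 = 0.186.

0.186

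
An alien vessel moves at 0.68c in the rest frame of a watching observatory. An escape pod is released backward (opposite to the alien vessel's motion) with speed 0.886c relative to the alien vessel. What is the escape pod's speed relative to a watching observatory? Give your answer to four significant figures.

0.5182c

In units of c, u = (u' + v)/(1 + u'v) with u' = −0.886 and v = 0.68.
Numerator: −0.886 + 0.68 = −0.206. Denominator: 1 + (−0.886)(0.68) = 0.39752.
u = −0.206/0.39752 = −0.51821, so the speed is 0.5182c.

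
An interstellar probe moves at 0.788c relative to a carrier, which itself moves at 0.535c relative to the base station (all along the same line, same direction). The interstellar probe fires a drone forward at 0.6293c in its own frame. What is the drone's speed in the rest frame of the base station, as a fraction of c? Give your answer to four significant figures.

First combine the drone and interstellar probe (S''→S'): u₁ = (0.6293 + 0.788)/(1 + 0.6293×0.788) = 1.4173/1.4958884 = 0.94746.
Then combine with the carrier (S'→S): u = (0.94746 + 0.535)/(1 + 0.94746×0.535) = 1.48246/1.5068911 = 0.98379.

0.9838c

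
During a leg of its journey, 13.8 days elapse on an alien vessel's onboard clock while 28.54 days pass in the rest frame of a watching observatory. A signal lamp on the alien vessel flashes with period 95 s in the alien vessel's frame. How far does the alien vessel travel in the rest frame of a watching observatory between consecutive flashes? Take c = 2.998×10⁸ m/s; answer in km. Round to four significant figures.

5.156×10^7 km

The time-dilation ratio gives γ = 28.54/13.8 = 2.06812.
β = √(1 − 1/γ²) = 0.87533. Lab-frame period = γτ = 2.06812×95 s = 196.47 s. Distance = βc × γτ = 0.87533 × 2.998×10⁸ m/s × 196.47 s = 5.1558×10^10 m = 5.156×10^7 km.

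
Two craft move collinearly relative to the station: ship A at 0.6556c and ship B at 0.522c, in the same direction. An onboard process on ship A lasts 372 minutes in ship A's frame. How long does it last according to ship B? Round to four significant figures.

379.9 minutes

Transform ship A's velocity into ship B's frame: (0.6556 − 0.522)/(1 − 0.6556·0.522) = 0.1336/0.6577768, so the relative speed is 0.20311c.
At |u| = 0.20311c, γ = (1 − 0.0412537)^(−1/2) = 1.0213.
The clock on ship A records proper time, so ship B measures Δt = γΔτ = 1.0213 × 372 = 379.9 minutes.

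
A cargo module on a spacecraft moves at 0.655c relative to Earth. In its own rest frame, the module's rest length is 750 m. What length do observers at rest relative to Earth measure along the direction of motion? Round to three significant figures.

567 m

β² = 0.429025, so γ = 1/√0.570975 = 1.3234.
Length contraction: L = L₀/γ = 750/1.3234 = 567 m.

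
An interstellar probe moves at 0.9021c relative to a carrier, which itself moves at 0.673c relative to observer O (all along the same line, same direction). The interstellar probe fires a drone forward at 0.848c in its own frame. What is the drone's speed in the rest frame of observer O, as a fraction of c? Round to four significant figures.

0.9983c

Apply u = (u'+v)/(1+u'v) twice. Drone in the carrier frame: (0.848+0.9021)/(1+0.848·0.9021) = 1.7501/1.7649808 = 0.99157c.
That velocity, transformed to the rest frame of observer O: (0.99157+0.673)/(1+0.99157·0.673) = 1.66457/1.66732661 = 0.99835c.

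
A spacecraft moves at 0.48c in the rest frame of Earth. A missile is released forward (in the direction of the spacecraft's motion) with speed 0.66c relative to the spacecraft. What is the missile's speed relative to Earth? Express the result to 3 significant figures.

In units of c, u = (u' + v)/(1 + u'v) with u' = 0.66 and v = 0.48.
Numerator: 0.66 + 0.48 = 1.14. Denominator: 1 + (0.66)(0.48) = 1.3168.
u = 1.14/1.3168 = 0.86574, so the speed is 0.866c.

0.866c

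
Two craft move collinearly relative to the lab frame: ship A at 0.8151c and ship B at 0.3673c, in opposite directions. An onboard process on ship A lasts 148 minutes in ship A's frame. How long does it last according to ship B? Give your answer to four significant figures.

Speed of ship A in ship B's frame: u = (v_A + v_B)/(1 + v_A v_B/c²) = (0.8151 + 0.3673)/(1 + 0.8151×0.3673) = 1.1824/1.29938623 = 0.90997; |u| = 0.90997c.
At |u| = 0.90997c, γ = (1 − 0.828045)^(−1/2) = 2.4115.
Ship A's interval is proper; time dilation gives Δt_B = γΔτ = 2.4115 × 148 minutes = 356.9 minutes.

356.9 minutes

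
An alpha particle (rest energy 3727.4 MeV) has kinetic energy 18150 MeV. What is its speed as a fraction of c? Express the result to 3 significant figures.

K = (γ−1)mc², so γ = 1 + 18150/3727.4 = 5.8693.
Then v/c = √(1 − γ⁻²) = √(1 − 0.0290287) = √0.9709713 = 0.985.

0.985c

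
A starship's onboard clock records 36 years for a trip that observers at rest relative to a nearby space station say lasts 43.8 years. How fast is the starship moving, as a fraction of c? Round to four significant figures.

γ = Δt/Δτ = 43.8/36 = 1.2167.
β = √(1 − 1/γ²) = √(1 − 0.675512) = √0.324488 = 0.5696.

0.5696c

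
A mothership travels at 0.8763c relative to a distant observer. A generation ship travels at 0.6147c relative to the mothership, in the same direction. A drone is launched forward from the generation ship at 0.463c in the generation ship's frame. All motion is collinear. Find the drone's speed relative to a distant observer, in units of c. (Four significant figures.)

0.9885c

Compose velocities in two stages. Stage 1 (into S'): u₁ = (0.463+0.6147)/(1+0.463×0.6147) = 0.83893.
Stage 2 (into S): u = (0.83893+0.8763)/(1+0.83893×0.8763) = 0.98852, so the speed is 0.9885c.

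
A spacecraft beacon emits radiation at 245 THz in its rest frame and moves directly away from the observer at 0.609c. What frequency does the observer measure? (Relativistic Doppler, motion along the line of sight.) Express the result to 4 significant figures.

Relativistic Doppler (source moving away): f_obs = f_src · √((1−β)/(1+β)).
With β = 0.609: factor = √(0.391/1.609) = 0.49296.
f_obs = 245 × 0.49296 = 120.8 THz.

120.8 THz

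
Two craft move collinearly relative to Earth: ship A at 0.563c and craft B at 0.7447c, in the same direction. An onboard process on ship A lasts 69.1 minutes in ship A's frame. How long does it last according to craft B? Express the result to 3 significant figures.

Transform ship A's velocity into craft B's frame: (0.563 − 0.7447)/(1 − 0.563·0.7447) = −0.1817/0.5807339, so the relative speed is 0.31288c.
γ for this relative speed: γ = 1/√(1 − 0.0978939) = 1.0529.
Ship A's interval is proper; time dilation gives Δt_B = γΔτ = 1.0529 × 69.1 minutes = 72.8 minutes.

72.8 minutes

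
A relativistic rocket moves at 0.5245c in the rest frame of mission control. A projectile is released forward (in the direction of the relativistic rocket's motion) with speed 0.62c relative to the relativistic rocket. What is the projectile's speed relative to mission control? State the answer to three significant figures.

Relativistic velocity addition: u = (u' + v)/(1 + u'v/c²), with u' = 0.62c and v = 0.5245c.
Numerator: 0.62 + 0.5245 = 1.1445. Denominator: 1 + (0.62)(0.5245) = 1.32519.
u = 1.1445/1.32519 = 0.86365, so the speed is 0.864c.

0.864c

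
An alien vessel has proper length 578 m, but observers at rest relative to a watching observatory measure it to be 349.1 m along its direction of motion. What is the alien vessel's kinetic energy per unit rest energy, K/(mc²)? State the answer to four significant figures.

From L = L₀/γ: γ = 578/349.1 = 1.65569.
Since K = (γ−1)mc², K/(mc²) = 1.65569 − 1 = 0.6557.

0.6557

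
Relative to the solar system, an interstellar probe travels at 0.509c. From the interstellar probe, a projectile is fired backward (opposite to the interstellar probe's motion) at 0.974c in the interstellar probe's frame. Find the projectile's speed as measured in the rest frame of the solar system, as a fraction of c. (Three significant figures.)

0.922c

In units of c, u = (u' + v)/(1 + u'v) with u' = −0.974 and v = 0.509.
Numerator: −0.974 + 0.509 = −0.465. Denominator: 1 + (−0.974)(0.509) = 0.504234.
u = −0.465/0.504234 = −0.92219, so the speed is 0.922c.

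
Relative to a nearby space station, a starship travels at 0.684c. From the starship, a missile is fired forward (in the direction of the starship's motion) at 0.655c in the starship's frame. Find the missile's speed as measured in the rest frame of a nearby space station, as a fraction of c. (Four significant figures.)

In units of c, u = (u' + v)/(1 + u'v) with u' = 0.655 and v = 0.684.
Numerator: 0.655 + 0.684 = 1.339. Denominator: 1 + (0.655)(0.684) = 1.44802.
u = 1.339/1.44802 = 0.92471, so the speed is 0.9247c.

0.9247c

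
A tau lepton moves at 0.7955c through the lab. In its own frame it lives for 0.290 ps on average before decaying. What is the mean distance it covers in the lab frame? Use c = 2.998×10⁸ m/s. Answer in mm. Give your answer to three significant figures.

0.114 mm

With β = 0.7955, γ = 1/√(1 − 0.7955²) = 1/√0.36717975 = 1.6503.
Lab-frame lifetime: Δt = γτ = 1.6503 × 0.290 ps = 0.47859 ps.
Distance: d = vΔt = 0.7955 × 2.998×10⁸ m/s × 4.7859×10^-13 s = 1.14×10^-4 m = 0.114 mm.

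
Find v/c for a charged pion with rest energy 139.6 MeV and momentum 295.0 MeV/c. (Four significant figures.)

0.9039

βγ = pc/(mc²) = 295.0/139.6 = 2.1132.
Since γ² = 1 + (βγ)² = 5.46561, γ = √5.46561 = 2.33786, and β = (βγ)/γ = 2.1132/2.33786 = 0.9039.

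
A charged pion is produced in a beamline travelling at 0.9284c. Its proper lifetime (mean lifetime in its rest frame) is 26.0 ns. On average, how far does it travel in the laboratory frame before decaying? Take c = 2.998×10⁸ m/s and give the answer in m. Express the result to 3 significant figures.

Lorentz factor: γ = (1 − 0.86192656)^(−1/2) = 2.6912.
Lab-frame lifetime: Δt = γτ = 2.6912 × 26.0 ns = 69.971 ns.
Distance: d = vΔt = 0.9284 × 2.998×10⁸ m/s × 6.9971×10^-8 s = 19.5 m.

19.5 m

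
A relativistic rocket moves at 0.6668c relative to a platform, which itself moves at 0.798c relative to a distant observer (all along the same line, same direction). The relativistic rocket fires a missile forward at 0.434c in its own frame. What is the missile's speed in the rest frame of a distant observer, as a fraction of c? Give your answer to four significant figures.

0.9824c

First combine the missile and relativistic rocket (S''→S'): u₁ = (0.434 + 0.6668)/(1 + 0.434×0.6668) = 1.1008/1.2893912 = 0.85374.
Then combine with the platform (S'→S): u = (0.85374 + 0.798)/(1 + 0.85374×0.798) = 1.65174/1.68128452 = 0.98243.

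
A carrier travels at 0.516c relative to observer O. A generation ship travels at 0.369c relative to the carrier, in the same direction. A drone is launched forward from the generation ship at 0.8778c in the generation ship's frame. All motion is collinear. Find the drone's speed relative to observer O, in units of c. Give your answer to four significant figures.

0.9810c

Apply u = (u'+v)/(1+u'v) twice. Drone in the carrier frame: (0.8778+0.369)/(1+0.8778·0.369) = 1.2468/1.3239082 = 0.94176c.
That velocity, transformed to the rest frame of observer O: (0.94176+0.516)/(1+0.94176·0.516) = 1.45776/1.48594816 = 0.98103c.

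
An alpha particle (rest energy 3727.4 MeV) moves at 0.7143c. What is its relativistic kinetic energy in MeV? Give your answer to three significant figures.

1600 MeV

With β = 0.7143, γ = 1/√(1 − 0.7143²) = 1/√0.48977551 = 1.4289.
Kinetic energy: K = (γ − 1)mc² = (1.4289 − 1) × 3727.4 MeV = 0.4289 × 3727.4 = 1600 MeV.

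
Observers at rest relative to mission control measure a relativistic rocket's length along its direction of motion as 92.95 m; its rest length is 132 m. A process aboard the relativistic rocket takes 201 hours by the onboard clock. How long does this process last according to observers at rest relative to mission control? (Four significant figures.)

γ = L₀/L = 132/92.95 = 1.42012.
Δt = γΔτ = 1.42012 × 201 = 285.4 hours.

285.4 hours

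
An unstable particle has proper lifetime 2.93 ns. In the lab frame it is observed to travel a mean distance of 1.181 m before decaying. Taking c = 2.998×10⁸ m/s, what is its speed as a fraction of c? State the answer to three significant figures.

0.802c

Let x = d/(cτ) = 1.181 m / (2.998×10⁸ m/s × 2.930×10^-9 s) = 1.3445. Since d = βγcτ, x = βγ = β/√(1−β²).
Solving: β² = x²/(1+x²) = 1.80768/2.80768 = 0.643834, so β = 0.802.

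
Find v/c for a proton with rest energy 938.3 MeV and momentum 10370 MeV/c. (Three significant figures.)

0.996

βγ = pc/(mc²) = 10370/938.3 = 11.052.
Since γ² = 1 + (βγ)² = 123.147, γ = √123.147 = 11.0972, and β = (βγ)/γ = 11.052/11.0972 = 0.996.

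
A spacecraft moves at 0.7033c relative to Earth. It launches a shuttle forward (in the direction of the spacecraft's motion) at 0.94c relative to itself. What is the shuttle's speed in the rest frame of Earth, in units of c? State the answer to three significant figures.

0.989c

In units of c, u = (u' + v)/(1 + u'v) with u' = 0.94 and v = 0.7033.
Numerator: 0.94 + 0.7033 = 1.6433. Denominator: 1 + (0.94)(0.7033) = 1.661102.
u = 1.6433/1.661102 = 0.98928, so the speed is 0.989c.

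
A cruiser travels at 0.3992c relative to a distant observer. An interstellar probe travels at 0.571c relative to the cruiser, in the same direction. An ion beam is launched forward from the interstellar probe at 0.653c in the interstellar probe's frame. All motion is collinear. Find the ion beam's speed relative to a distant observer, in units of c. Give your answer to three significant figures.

0.952c

First combine the ion beam and interstellar probe (S''→S'): u₁ = (0.653 + 0.571)/(1 + 0.653×0.571) = 1.224/1.372863 = 0.89157.
Then combine with the cruiser (S'→S): u = (0.89157 + 0.3992)/(1 + 0.89157×0.3992) = 1.29077/1.355914744 = 0.95196.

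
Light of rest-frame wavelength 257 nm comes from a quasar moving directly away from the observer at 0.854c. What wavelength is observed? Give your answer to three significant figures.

916 nm

Relativistic Doppler for wavelength: λ_obs = λ_src · √((1+β)/(1−β)).
With β = 0.854: factor = √(1.854/0.146) = 3.5635.
λ_obs = 257 × 3.5635 = 916 nm.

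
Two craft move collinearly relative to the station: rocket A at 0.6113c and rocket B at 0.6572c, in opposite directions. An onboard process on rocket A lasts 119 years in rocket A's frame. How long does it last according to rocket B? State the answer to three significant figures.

280 years

Speed of rocket A in rocket B's frame: u = (v_A + v_B)/(1 + v_A v_B/c²) = (0.6113 + 0.6572)/(1 + 0.6113×0.6572) = 1.2685/1.40174636 = 0.90494; |u| = 0.90494c.
At |u| = 0.90494c, γ = (1 − 0.818916)^(−1/2) = 2.35.
The clock on rocket A records proper time, so rocket B measures Δt = γΔτ = 2.35 × 119 = 280 years.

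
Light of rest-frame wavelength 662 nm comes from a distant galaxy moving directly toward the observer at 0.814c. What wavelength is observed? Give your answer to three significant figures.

212 nm

Relativistic Doppler for wavelength: λ_obs = λ_src · √((1−β)/(1+β)).
With β = 0.814: factor = √(0.186/1.814) = 0.32021.
λ_obs = 662 × 0.32021 = 212 nm.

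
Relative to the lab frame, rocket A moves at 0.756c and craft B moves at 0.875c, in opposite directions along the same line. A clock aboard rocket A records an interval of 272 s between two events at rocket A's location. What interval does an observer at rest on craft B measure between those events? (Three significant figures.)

Transform rocket A's velocity into craft B's frame: (0.756 + 0.875)/(1 + 0.756·0.875) = 1.631/1.6615, so the relative speed is 0.98164c.
At |u| = 0.98164c, γ = (1 − 0.963617)^(−1/2) = 5.2426.
Rocket A's interval is proper; time dilation gives Δt_B = γΔτ = 5.2426 × 272 s = 1430 s.

1430 s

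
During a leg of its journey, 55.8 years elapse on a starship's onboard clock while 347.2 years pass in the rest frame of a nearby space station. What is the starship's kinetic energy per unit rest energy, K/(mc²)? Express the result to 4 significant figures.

5.222

From Δt = γΔτ: γ = 347.2/55.8 = 6.22222.
Since K = (γ−1)mc², K/(mc²) = 6.22222 − 1 = 5.222.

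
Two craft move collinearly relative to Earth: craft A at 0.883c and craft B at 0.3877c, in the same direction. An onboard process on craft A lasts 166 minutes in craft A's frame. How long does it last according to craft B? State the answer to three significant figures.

252 minutes

The velocity of craft A relative to craft B is (0.883 − 0.3877)c / (1 − 0.883×0.3877) = 0.75312c; relative speed 0.75312c.
At |u| = 0.75312c, γ = (1 − 0.56719)^(−1/2) = 1.52.
Craft A's interval is proper; time dilation gives Δt_B = γΔτ = 1.52 × 166 minutes = 252 minutes.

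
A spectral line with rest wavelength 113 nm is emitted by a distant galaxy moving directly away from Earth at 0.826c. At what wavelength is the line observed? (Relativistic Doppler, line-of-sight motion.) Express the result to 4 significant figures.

Relativistic Doppler for wavelength: λ_obs = λ_src · √((1+β)/(1−β)).
With β = 0.826: factor = √(1.826/0.174) = 3.2395.
λ_obs = 113 × 3.2395 = 366.1 nm.

366.1 nm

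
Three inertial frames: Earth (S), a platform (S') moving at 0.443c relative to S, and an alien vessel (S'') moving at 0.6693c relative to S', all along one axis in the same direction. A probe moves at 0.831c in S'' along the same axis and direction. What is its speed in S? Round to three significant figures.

Compose velocities in two stages. Stage 1 (into S'): u₁ = (0.831+0.6693)/(1+0.831×0.6693) = 0.96409.
Stage 2 (into S): u = (0.96409+0.443)/(1+0.96409×0.443) = 0.98598, so the speed is 0.986c.

0.986c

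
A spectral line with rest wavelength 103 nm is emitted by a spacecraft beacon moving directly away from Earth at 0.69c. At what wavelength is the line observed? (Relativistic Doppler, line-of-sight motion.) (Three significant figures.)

240 nm

Relativistic Doppler for wavelength: λ_obs = λ_src · √((1+β)/(1−β)).
With β = 0.69: factor = √(1.69/0.31) = 2.3349.
λ_obs = 103 × 2.3349 = 240 nm.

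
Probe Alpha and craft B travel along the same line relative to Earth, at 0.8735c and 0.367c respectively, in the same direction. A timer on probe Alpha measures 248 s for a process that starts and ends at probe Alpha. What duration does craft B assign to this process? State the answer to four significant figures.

372.1 s

Speed of probe Alpha in craft B's frame: u = (v_A − v_B)/(1 − v_A v_B/c²) = (0.8735 − 0.367)/(1 − 0.8735×0.367) = 0.5065/0.6794255 = 0.74548; |u| = 0.74548c.
At |u| = 0.74548c, γ = (1 − 0.55574)^(−1/2) = 1.5003.
Probe Alpha's interval is proper; time dilation gives Δt_B = γΔτ = 1.5003 × 248 s = 372.1 s.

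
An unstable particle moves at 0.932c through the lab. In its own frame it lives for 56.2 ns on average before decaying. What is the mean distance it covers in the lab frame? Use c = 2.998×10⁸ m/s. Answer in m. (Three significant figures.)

43.3 m

With β = 0.932, γ = 1/√(1 − 0.932²) = 1/√0.131376 = 2.7589.
Lab-frame lifetime: Δt = γτ = 2.7589 × 56.2 ns = 155.05 ns.
Distance: d = vΔt = 0.932 × 2.998×10⁸ m/s × 1.5505×10^-7 s = 43.3 m.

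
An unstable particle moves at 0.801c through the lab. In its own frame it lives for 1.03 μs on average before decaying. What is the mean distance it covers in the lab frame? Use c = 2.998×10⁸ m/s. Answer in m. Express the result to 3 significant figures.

With β = 0.801, γ = 1/√(1 − 0.801²) = 1/√0.358399 = 1.6704.
Lab-frame lifetime: Δt = γτ = 1.6704 × 1.03 μs = 1.7205 μs.
Distance: d = vΔt = 0.801 × 2.998×10⁸ m/s × 1.7205×10^-6 s = 413 m.

413 m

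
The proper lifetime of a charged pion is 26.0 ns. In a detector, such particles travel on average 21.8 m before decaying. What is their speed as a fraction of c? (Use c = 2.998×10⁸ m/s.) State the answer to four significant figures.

0.9416c

d = βγcτ ⇒ βγ = d/(cτ) = 21.80 m / (7.7948 m) = 2.7967.
β = (βγ)/√(1+(βγ)²) = 2.7967/√8.82153 = 0.9416.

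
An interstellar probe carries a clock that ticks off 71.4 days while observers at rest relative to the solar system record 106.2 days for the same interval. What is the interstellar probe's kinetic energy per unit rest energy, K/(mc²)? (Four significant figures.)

The time-dilation ratio gives γ = 106.2/71.4 = 1.48739.
Since K = (γ−1)mc², K/(mc²) = 1.48739 − 1 = 0.4874.

0.4874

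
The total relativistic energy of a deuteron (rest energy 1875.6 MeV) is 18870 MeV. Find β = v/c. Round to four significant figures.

γ = E/(mc²) = 18870/1875.6 = 10.061.
β = √(1 − 1/γ²) = √(1 − 0.00987911) = √0.99012089 = 0.9950.

0.9950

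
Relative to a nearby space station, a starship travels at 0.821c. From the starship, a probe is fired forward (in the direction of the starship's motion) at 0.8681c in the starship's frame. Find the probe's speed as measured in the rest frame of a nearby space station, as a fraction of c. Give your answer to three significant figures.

In units of c, u = (u' + v)/(1 + u'v) with u' = 0.8681 and v = 0.821.
Numerator: 0.8681 + 0.821 = 1.6891. Denominator: 1 + (0.8681)(0.821) = 1.7127101.
u = 1.6891/1.7127101 = 0.98621, so the speed is 0.986c.

0.986c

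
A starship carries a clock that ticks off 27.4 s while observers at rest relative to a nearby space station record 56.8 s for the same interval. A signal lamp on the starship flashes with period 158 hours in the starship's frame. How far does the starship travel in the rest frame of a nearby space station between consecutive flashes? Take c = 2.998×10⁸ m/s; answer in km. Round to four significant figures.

γ = Δt/Δτ = 56.8/27.4 = 2.07299.
β = √(1 − 1/γ²) = 0.87595. Lab-frame period = γτ = 2.07299×158 hours = 327.53 hours. Distance = βc × γτ = 0.87595 × 2.998×10⁸ m/s × 1179108 s = 3.0965×10^14 m = 3.096×10^11 km.

3.096×10^11 km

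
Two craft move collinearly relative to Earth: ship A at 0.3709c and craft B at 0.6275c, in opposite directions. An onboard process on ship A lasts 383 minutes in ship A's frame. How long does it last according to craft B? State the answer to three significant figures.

653 minutes

Transform ship A's velocity into craft B's frame: (0.3709 + 0.6275)/(1 + 0.3709·0.6275) = 0.9984/1.23273975, so the relative speed is 0.8099c.
At |u| = 0.8099c, γ = (1 − 0.655938)^(−1/2) = 1.7048.
Ship A's interval is proper; time dilation gives Δt_B = γΔτ = 1.7048 × 383 minutes = 653 minutes.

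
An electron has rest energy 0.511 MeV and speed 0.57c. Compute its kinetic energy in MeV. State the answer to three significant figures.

0.111 MeV

β² = 0.3249, so γ = 1/√0.6751 = 1.21707.
Kinetic energy: K = (γ − 1)mc² = (1.21707 − 1) × 0.511 MeV = 0.21707 × 0.511 = 0.111 MeV.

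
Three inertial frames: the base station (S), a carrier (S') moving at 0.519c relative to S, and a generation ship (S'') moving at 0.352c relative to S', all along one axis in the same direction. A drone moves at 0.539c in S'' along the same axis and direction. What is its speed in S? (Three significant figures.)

Apply u = (u'+v)/(1+u'v) twice. Drone in the carrier frame: (0.539+0.352)/(1+0.539·0.352) = 0.891/1.189728 = 0.74891c.
That velocity, transformed to the rest frame of the base station: (0.74891+0.519)/(1+0.74891·0.519) = 1.26791/1.38868429 = 0.91303c.

0.913c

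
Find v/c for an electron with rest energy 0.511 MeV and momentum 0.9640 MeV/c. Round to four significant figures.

pc/(mc²) = 0.9640/0.511 = 1.8865 = βγ = β/√(1−β²).
So β² = x²/(1 + x²) with x = 1.8865: x² = 3.55888, β² = 3.55888/4.55888 = 0.780648, β = 0.8835.

0.8835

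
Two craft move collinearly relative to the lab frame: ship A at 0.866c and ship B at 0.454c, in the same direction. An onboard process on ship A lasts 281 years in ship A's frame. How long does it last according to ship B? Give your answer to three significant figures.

Speed of ship A in ship B's frame: u = (v_A − v_B)/(1 − v_A v_B/c²) = (0.866 − 0.454)/(1 − 0.866×0.454) = 0.412/0.606836 = 0.67893; |u| = 0.67893c.
At |u| = 0.67893c, γ = (1 − 0.460946)^(−1/2) = 1.362.
The clock on ship A records proper time, so ship B measures Δt = γΔτ = 1.362 × 281 = 383 years.

383 years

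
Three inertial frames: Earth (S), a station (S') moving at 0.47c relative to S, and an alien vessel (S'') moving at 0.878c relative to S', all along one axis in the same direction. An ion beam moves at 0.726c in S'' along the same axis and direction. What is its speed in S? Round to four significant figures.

0.9926c

First combine the ion beam and alien vessel (S''→S'): u₁ = (0.726 + 0.878)/(1 + 0.726×0.878) = 1.604/1.637428 = 0.97959.
Then combine with the station (S'→S): u = (0.97959 + 0.47)/(1 + 0.97959×0.47) = 1.44959/1.4604073 = 0.99259.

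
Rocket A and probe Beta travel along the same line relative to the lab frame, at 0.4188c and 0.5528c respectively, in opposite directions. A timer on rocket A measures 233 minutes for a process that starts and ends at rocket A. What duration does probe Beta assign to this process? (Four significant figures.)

379.2 minutes

Speed of rocket A in probe Beta's frame: u = (v_A + v_B)/(1 + v_A v_B/c²) = (0.4188 + 0.5528)/(1 + 0.4188×0.5528) = 0.9716/1.23151264 = 0.78895; |u| = 0.78895c.
γ for this relative speed: γ = 1/√(1 − 0.622442) = 1.6275.
The clock on rocket A records proper time, so probe Beta measures Δt = γΔτ = 1.6275 × 233 = 379.2 minutes.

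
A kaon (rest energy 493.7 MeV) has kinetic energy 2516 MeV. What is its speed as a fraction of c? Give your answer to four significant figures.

γ = 1 + K/(mc²) = 1 + 2516/493.7 = 6.0962.
β = √(1 − 1/γ²) = √(1 − 0.026908) = √0.973092 = 0.9865.

0.9865c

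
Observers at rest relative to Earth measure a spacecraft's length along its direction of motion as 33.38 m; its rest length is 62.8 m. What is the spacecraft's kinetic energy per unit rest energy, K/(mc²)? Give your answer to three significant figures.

0.881

γ = L₀/L = 62.8/33.38 = 1.88137.
Since K = (γ−1)mc², K/(mc²) = 1.88137 − 1 = 0.881.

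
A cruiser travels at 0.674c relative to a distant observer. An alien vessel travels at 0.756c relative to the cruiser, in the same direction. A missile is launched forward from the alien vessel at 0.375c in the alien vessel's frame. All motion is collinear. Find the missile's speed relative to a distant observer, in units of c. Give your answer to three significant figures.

0.976c

Apply u = (u'+v)/(1+u'v) twice. Missile in the cruiser frame: (0.375+0.756)/(1+0.375·0.756) = 1.131/1.2835 = 0.88118c.
That velocity, transformed to the rest frame of a distant observer: (0.88118+0.674)/(1+0.88118·0.674) = 1.55518/1.59391532 = 0.9757c.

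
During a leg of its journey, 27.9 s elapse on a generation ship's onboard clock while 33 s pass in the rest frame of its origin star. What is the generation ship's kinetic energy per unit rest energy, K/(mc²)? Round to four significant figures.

0.1828

The time-dilation ratio gives γ = 33/27.9 = 1.1828.
K/(mc²) = γ − 1 = 1.1828 − 1 = 0.1828.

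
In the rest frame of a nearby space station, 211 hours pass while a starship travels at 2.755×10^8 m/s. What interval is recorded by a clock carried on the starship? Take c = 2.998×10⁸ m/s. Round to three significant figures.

83.2 hours

β = v/c = (2.755×10^8 m/s)/(2.998×10⁸ m/s) = 0.918946.
β² = 0.8444618, so γ = 1/√0.1555382 = 2.5356.
The starship's clock runs slow as seen from a nearby space station, so Δτ = Δt/γ = 211/2.5356 = 83.2 hours.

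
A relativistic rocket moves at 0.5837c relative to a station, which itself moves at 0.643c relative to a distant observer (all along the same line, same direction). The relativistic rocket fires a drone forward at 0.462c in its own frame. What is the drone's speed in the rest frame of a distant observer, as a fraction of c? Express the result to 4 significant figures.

0.9588c

First combine the drone and relativistic rocket (S''→S'): u₁ = (0.462 + 0.5837)/(1 + 0.462×0.5837) = 1.0457/1.2696694 = 0.8236.
Then combine with the station (S'→S): u = (0.8236 + 0.643)/(1 + 0.8236×0.643) = 1.4666/1.5295748 = 0.95883.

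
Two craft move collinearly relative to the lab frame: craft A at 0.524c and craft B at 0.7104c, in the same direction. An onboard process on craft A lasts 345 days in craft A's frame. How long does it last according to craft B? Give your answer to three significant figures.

Speed of craft A in craft B's frame: u = (v_A − v_B)/(1 − v_A v_B/c²) = (0.524 − 0.7104)/(1 − 0.524×0.7104) = −0.1864/0.6277504 = −0.29693; |u| = 0.29693c.
γ for this relative speed: γ = 1/√(1 − 0.0881674) = 1.0472.
The clock on craft A records proper time, so craft B measures Δt = γΔτ = 1.0472 × 345 = 361 days.

361 days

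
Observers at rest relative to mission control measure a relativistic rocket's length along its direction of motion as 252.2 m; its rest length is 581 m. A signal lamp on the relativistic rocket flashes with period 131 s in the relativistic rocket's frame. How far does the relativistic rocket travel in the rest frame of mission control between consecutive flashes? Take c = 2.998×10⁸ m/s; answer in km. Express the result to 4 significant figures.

From L = L₀/γ: γ = 581/252.2 = 2.30373.
β = √(1 − 1/γ²) = 0.90087. Lab-frame period = γτ = 2.30373×131 s = 301.79 s. Distance = βc × γτ = 0.90087 × 2.998×10⁸ m/s × 301.79 s = 8.1508×10^10 m = 8.151×10^7 km.

8.151×10^7 km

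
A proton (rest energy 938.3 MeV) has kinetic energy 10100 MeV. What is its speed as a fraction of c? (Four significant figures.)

0.9964c

γ = 1 + K/(mc²) = 1 + 10100/938.3 = 11.764.
β = √(1 − 1/γ²) = √(1 − 0.00722587) = √0.99277413 = 0.9964.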